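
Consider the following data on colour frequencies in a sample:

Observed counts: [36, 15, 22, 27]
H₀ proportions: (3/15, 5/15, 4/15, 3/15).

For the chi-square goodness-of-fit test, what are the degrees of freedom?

df = k − 1 = 4 − 1 = 3

degrees of freedom = 3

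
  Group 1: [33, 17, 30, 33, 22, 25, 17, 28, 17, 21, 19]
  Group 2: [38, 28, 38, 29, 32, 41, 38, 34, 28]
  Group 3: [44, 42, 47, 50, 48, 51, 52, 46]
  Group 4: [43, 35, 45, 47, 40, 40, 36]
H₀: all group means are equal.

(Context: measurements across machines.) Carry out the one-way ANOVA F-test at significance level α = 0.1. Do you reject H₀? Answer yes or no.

reject H₀: yes

Group means [23.82, 34.00, 47.50, 40.86], grand mean 35.257
SSB = Σnᵢ(x̄ᵢ−x̄)² = 2872.192; SSW = ΣΣ(x−x̄ᵢ)² = 800.494
MSB = 2872.192/3 = 957.3974; MSW = 800.494/31 = 25.8224
F = MSB/MSW = 37.0763
df = (3, 31)
p-value (upper-tail) = 0.00000
At α=0.1: p < α → reject H₀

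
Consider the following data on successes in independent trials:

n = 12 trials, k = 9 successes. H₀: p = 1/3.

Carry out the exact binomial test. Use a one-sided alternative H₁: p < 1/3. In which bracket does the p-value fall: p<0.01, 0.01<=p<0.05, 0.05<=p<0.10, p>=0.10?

p-value bracket: p>=0.10

Exact binomial: n=12, k=9, p₀=1/3=0.3333
P(X≤9) from Σ C(n,i)·p₀^i·(1−p₀)^(n−i)
p-value (one-sided, H₁ less) = 0.99946
→ bracket: p>=0.10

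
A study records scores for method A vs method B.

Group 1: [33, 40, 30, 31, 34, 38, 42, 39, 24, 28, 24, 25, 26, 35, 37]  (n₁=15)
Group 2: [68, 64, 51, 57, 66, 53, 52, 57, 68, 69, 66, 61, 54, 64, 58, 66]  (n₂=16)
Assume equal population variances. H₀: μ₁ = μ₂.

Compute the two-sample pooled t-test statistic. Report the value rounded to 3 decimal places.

x̄₁=32.400, s₁=6.092, n₁=15
x̄₂=60.875, s₂=6.270, n₂=16
s_p² = [14·6.092² + 15·6.270²]/29 = 38.2534
SE = √(s_p²·(1/15+1/16)) = 2.2229
t = (32.400−60.875)/2.2229 = -12.8101
df = 29

test statistic = -12.810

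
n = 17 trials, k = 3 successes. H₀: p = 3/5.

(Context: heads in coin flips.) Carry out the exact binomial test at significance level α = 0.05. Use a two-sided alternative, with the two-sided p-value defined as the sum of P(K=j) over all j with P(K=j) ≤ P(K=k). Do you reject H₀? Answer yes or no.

reject H₀: yes

Exact binomial: n=17, k=3, p₀=3/5=0.6000
P(X=j) = C(n,j)·p₀^j·(1−p₀)^(n−j); p = Σ P(X=j) over j with P(X=j) ≤ P(X=3)
p-value (two-sided) = 0.00062
At α=0.05: p < α → reject H₀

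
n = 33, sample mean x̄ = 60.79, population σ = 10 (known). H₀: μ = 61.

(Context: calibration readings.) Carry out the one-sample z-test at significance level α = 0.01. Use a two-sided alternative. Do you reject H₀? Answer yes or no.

reject H₀: no

SE = σ/√n = 10/√33 = 1.7408
z = (x̄−μ₀)/SE = (60.79−61)/1.7408 = -0.1206
p-value (two-sided) = 0.90398
At α=0.01: p ≥ α → fail to reject H₀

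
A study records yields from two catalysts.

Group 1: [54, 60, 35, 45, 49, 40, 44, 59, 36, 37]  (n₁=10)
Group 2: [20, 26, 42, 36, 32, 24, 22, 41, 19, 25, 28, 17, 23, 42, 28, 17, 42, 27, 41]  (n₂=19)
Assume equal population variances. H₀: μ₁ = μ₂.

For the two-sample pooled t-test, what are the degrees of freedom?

df = n₁ + n₂ − 2 = 10 + 19 − 2 = 27

degrees of freedom = 27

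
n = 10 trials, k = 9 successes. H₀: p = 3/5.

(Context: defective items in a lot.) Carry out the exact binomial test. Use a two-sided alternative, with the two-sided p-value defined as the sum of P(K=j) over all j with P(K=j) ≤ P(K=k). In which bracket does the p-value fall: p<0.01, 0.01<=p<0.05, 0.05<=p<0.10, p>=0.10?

Exact binomial: n=10, k=9, p₀=3/5=0.6000
P(X=j) = C(n,j)·p₀^j·(1−p₀)^(n−j); p = Σ P(X=j) over j with P(X=j) ≤ P(X=9)
p-value (two-sided) = 0.05865
→ bracket: 0.05<=p<0.10

p-value bracket: 0.05<=p<0.10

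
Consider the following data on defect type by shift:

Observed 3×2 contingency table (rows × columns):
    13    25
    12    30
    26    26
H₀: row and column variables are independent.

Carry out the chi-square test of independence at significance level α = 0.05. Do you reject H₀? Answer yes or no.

reject H₀: no

Row totals [38, 42, 52], col totals [51, 81], n=132
χ² = (13−14.68)²/14.68 + (25−23.32)²/23.32 + (12−16.23)²/16.23 + (30−25.77)²/25.77 + (26−20.09)²/20.09 + (26−31.91)²/31.91 = 4.9408
df = 2
p-value (upper-tail) = 0.08455
At α=0.05: p ≥ α → fail to reject H₀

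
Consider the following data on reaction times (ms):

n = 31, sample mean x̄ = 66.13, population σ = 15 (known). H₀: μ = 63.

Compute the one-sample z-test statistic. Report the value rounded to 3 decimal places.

SE = σ/√n = 15/√31 = 2.6941
z = (x̄−μ₀)/SE = (66.13−63)/2.6941 = 1.1618

test statistic = 1.162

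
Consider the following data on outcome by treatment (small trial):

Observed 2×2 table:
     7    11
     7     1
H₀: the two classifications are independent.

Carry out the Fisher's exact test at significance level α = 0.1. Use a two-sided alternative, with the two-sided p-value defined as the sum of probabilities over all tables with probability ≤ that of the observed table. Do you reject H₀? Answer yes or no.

Margins: r₁=18, r₂=8, c₁=14, c₂=12, n=26
p_obs = C(18,7)·C(8,7)/C(26,14); sum pmf over tables with pmf ≤ p_obs
p-value (two-sided) = 0.03570
At α=0.1: p < α → reject H₀

reject H₀: yes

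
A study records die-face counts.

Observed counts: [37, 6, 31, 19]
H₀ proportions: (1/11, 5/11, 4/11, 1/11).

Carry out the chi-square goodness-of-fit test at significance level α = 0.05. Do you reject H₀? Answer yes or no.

n = 93; E_i = n·p_i = [8.45, 42.27, 33.82, 8.45]
χ² = (37−8.45)²/8.45 + (6−42.27)²/42.27 + (31−33.82)²/33.82 + (19−8.45)²/8.45 = 140.8919
df = 3
p-value (upper-tail) = 0.00000
At α=0.05: p < α → reject H₀

reject H₀: yes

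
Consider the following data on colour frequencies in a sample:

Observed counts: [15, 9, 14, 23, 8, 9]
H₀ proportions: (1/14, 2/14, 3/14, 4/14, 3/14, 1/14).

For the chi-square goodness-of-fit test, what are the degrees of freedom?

df = k − 1 = 6 − 1 = 5

degrees of freedom = 5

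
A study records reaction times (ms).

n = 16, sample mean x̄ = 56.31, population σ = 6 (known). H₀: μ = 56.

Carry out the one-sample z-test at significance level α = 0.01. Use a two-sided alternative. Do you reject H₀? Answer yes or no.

SE = σ/√n = 6/√16 = 1.5000
z = (x̄−μ₀)/SE = (56.31−56)/1.5000 = 0.2067
p-value (two-sided) = 0.83627
At α=0.01: p ≥ α → fail to reject H₀

reject H₀: no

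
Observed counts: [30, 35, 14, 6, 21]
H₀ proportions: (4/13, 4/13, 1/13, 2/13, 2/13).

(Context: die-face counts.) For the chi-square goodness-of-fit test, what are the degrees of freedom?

degrees of freedom = 4

df = k − 1 = 5 − 1 = 4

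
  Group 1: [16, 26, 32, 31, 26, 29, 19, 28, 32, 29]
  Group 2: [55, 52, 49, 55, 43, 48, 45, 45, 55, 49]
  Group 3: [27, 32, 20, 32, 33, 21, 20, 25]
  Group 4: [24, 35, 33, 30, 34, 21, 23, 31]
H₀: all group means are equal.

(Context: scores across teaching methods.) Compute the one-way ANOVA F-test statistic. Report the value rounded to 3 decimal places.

Group means [26.80, 49.60, 26.25, 28.88], grand mean 33.472
SSB = Σnᵢ(x̄ᵢ−x̄)² = 3632.597; SSW = ΣΣ(x−x̄ᵢ)² = 870.375
MSB = 3632.597/3 = 1210.8657; MSW = 870.375/32 = 27.1992
F = MSB/MSW = 44.5184
df = (3, 32)

test statistic = 44.518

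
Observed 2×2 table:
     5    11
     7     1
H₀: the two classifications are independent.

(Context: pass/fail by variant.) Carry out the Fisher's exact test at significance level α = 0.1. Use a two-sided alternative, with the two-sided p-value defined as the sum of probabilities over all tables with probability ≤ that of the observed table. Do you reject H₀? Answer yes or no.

Margins: r₁=16, r₂=8, c₁=12, c₂=12, n=24
p_obs = C(16,5)·C(8,7)/C(24,12); sum pmf over tables with pmf ≤ p_obs
p-value (two-sided) = 0.02719
At α=0.1: p < α → reject H₀

reject H₀: yes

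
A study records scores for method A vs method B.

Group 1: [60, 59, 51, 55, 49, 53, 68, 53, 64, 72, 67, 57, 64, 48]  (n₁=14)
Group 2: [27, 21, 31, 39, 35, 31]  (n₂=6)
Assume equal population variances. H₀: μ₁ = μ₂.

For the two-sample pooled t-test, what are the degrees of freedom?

degrees of freedom = 18

df = n₁ + n₂ − 2 = 14 + 6 − 2 = 18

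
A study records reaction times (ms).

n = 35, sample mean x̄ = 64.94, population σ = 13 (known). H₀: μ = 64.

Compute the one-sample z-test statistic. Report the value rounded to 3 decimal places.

SE = σ/√n = 13/√35 = 2.1974
z = (x̄−μ₀)/SE = (64.94−64)/2.1974 = 0.4278

test statistic = 0.428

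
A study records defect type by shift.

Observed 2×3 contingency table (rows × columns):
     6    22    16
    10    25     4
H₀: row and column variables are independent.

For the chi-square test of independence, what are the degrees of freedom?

df = (r−1)(c−1) = (2−1)·(3−1) = 2

degrees of freedom = 2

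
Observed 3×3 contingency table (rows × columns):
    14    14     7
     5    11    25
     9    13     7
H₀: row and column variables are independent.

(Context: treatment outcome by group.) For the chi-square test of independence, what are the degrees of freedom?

df = (r−1)(c−1) = (3−1)·(3−1) = 4

degrees of freedom = 4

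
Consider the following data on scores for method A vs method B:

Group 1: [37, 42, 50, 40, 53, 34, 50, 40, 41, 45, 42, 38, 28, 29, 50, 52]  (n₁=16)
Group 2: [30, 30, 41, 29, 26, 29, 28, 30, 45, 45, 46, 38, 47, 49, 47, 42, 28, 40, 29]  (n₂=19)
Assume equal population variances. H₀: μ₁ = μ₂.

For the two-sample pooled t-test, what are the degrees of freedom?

df = n₁ + n₂ − 2 = 16 + 19 − 2 = 33

degrees of freedom = 33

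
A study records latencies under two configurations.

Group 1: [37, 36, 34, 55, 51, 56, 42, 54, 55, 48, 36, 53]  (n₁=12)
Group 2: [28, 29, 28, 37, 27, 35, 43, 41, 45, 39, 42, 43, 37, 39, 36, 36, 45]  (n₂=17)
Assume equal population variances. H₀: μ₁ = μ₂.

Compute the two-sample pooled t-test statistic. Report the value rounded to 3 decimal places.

test statistic = 3.418

x̄₁=46.417, s₁=8.754, n₁=12
x̄₂=37.059, s₂=6.026, n₂=17
s_p² = [11·8.754² + 16·6.026²]/27 = 52.7355
SE = √(s_p²·(1/12+1/17)) = 2.7380
t = (46.417−37.059)/2.7380 = 3.4178
df = 27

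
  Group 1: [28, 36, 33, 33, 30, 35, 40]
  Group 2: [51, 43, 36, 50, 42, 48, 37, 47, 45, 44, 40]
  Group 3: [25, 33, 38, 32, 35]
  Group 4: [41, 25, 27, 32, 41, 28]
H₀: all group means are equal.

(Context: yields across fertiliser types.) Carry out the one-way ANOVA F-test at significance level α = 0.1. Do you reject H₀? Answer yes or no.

reject H₀: yes

Group means [33.57, 43.91, 32.60, 32.33], grand mean 37.069
SSB = Σnᵢ(x̄ᵢ−x̄)² = 834.705; SSW = ΣΣ(x−x̄ᵢ)² = 683.157
MSB = 834.705/3 = 278.2351; MSW = 683.157/25 = 27.3263
F = MSB/MSW = 10.1820
df = (3, 25)
p-value (upper-tail) = 0.00015
At α=0.1: p < α → reject H₀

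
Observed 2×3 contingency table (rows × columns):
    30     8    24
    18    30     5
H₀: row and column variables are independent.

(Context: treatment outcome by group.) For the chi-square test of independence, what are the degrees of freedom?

df = (r−1)(c−1) = (2−1)·(3−1) = 2

degrees of freedom = 2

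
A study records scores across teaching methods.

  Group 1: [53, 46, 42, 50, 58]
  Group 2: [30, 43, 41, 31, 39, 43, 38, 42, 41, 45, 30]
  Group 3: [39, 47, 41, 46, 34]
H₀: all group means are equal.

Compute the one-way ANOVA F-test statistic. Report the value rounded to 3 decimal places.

Group means [49.80, 38.45, 41.40], grand mean 41.857
SSB = Σnᵢ(x̄ᵢ−x̄)² = 443.844; SSW = ΣΣ(x−x̄ᵢ)² = 574.727
MSB = 443.844/2 = 221.9221; MSW = 574.727/18 = 31.9293
F = MSB/MSW = 6.9504
df = (2, 18)

test statistic = 6.950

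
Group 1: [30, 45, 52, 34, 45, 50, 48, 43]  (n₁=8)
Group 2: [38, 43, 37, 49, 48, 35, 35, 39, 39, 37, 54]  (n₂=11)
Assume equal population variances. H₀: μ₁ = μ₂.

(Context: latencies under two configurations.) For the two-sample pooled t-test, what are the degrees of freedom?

degrees of freedom = 17

df = n₁ + n₂ − 2 = 8 + 11 − 2 = 17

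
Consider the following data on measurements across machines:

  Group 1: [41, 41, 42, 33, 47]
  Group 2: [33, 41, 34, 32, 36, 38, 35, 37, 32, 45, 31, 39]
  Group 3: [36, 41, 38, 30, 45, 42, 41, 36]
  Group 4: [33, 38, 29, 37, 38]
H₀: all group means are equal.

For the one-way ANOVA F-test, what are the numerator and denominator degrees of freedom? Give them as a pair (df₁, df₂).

k = 4 groups, N = 30 total
df = (k−1, N−k) = (4−1, 30−4) = (3, 26)

degrees of freedom = [3, 26]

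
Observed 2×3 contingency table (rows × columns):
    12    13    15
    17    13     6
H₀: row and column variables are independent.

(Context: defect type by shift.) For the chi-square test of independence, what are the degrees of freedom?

df = (r−1)(c−1) = (2−1)·(3−1) = 2

degrees of freedom = 2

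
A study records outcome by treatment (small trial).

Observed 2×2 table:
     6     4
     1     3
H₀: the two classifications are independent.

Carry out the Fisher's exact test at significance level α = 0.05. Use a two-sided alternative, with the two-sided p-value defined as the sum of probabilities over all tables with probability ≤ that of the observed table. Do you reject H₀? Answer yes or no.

Margins: r₁=10, r₂=4, c₁=7, c₂=7, n=14
p_obs = C(10,6)·C(4,1)/C(14,7); sum pmf over tables with pmf ≤ p_obs
p-value (two-sided) = 0.55944
At α=0.05: p ≥ α → fail to reject H₀

reject H₀: no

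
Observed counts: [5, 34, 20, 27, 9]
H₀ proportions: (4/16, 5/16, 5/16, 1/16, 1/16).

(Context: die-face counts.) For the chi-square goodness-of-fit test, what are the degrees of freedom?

df = k − 1 = 5 − 1 = 4

degrees of freedom = 4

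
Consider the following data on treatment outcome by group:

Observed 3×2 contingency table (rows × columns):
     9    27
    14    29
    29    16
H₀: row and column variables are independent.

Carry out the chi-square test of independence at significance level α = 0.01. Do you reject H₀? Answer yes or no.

Row totals [36, 43, 45], col totals [52, 72], n=124
χ² = (9−15.10)²/15.10 + (27−20.90)²/20.90 + (14−18.03)²/18.03 + (29−24.97)²/24.97 + (29−18.87)²/18.87 + (16−26.13)²/26.13 = 15.1566
df = 2
p-value (upper-tail) = 0.00051
At α=0.01: p < α → reject H₀

reject H₀: yes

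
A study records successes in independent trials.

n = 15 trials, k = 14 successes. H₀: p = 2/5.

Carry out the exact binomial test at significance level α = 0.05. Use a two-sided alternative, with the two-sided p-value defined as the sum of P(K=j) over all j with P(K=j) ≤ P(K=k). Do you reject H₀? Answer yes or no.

reject H₀: yes

Exact binomial: n=15, k=14, p₀=2/5=0.4000
P(X=j) = C(n,j)·p₀^j·(1−p₀)^(n−j); p = Σ P(X=j) over j with P(X=j) ≤ P(X=14)
p-value (two-sided) = 0.00003
At α=0.05: p < α → reject H₀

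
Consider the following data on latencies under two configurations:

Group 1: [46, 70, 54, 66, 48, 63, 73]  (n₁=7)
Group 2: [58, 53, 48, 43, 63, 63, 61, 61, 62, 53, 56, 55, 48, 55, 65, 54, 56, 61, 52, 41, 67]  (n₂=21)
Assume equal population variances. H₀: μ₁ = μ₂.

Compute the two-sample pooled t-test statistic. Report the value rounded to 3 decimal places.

x̄₁=60.000, s₁=10.724, n₁=7
x̄₂=55.952, s₂=6.989, n₂=21
s_p² = [6·10.724² + 20·6.989²]/26 = 64.1136
SE = √(s_p²·(1/7+1/21)) = 3.4946
t = (60.000−55.952)/3.4946 = 1.1583
df = 26

test statistic = 1.158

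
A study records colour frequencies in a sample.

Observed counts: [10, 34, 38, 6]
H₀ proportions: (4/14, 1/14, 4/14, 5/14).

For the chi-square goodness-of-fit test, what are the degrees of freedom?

df = k − 1 = 4 − 1 = 3

degrees of freedom = 3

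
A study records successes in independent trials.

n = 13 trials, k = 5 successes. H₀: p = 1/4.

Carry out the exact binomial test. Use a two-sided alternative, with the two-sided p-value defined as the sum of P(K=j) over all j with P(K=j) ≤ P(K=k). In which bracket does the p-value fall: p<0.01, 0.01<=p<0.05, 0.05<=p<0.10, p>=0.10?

Exact binomial: n=13, k=5, p₀=1/4=0.2500
P(X=j) = C(n,j)·p₀^j·(1−p₀)^(n−j); p = Σ P(X=j) over j with P(X=j) ≤ P(X=5)
p-value (two-sided) = 0.33274
→ bracket: p>=0.10

p-value bracket: p>=0.10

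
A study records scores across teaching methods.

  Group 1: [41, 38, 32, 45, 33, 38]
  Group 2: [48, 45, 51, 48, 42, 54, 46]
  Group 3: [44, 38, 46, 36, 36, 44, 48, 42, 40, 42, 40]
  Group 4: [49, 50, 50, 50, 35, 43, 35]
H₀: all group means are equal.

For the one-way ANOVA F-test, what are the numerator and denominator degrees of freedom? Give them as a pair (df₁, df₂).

k = 4 groups, N = 31 total
df = (k−1, N−k) = (4−1, 31−4) = (3, 27)

degrees of freedom = [3, 27]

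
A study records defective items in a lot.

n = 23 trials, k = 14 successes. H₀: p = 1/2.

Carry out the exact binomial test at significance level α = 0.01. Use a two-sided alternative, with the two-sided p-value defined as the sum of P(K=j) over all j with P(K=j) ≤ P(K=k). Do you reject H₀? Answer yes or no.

reject H₀: no

Exact binomial: n=23, k=14, p₀=1/2=0.5000
P(X=j) = C(n,j)·p₀^j·(1−p₀)^(n−j); p = Σ P(X=j) over j with P(X=j) ≤ P(X=14)
p-value (two-sided) = 0.40487
At α=0.01: p ≥ α → fail to reject H₀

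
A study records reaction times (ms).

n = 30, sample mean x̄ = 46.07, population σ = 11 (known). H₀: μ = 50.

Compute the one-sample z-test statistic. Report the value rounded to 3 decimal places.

test statistic = -1.957

SE = σ/√n = 11/√30 = 2.0083
z = (x̄−μ₀)/SE = (46.07−50)/2.0083 = -1.9569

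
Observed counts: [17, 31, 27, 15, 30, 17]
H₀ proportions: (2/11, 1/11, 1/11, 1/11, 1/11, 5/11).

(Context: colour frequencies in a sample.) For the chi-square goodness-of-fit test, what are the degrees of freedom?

df = k − 1 = 6 − 1 = 5

degrees of freedom = 5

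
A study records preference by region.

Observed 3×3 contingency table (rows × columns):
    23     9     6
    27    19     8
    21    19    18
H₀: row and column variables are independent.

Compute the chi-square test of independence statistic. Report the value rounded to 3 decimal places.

test statistic = 8.180

Row totals [38, 54, 58], col totals [71, 47, 32], n=150
χ² = (23−17.99)²/17.99 + (9−11.91)²/11.91 + (6−8.11)²/8.11 + (27−25.56)²/25.56 + (19−16.92)²/16.92 + (8−11.52)²/11.52 + (21−27.45)²/27.45 + (19−18.17)²/18.17 + (18−12.37)²/12.37 = 8.1800
df = 4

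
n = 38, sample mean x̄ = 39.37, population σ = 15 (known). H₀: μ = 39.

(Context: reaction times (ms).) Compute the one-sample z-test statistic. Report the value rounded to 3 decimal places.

SE = σ/√n = 15/√38 = 2.4333
z = (x̄−μ₀)/SE = (39.37−39)/2.4333 = 0.1521

test statistic = 0.152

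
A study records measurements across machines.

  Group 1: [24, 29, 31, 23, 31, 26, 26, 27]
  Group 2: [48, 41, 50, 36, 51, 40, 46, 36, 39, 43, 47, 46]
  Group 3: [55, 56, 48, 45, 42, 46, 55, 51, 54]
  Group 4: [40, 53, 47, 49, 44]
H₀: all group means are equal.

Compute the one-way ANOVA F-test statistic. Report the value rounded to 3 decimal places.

Group means [27.12, 43.58, 50.22, 46.60], grand mean 41.912
SSB = Σnᵢ(x̄ᵢ−x̄)² = 2514.188; SSW = ΣΣ(x−x̄ᵢ)² = 666.547
MSB = 2514.188/3 = 838.0627; MSW = 666.547/30 = 22.2182
F = MSB/MSW = 37.7196
df = (3, 30)

test statistic = 37.720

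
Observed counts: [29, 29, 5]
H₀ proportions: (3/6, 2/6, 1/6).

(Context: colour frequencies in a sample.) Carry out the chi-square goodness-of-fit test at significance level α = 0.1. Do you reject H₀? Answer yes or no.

n = 63; E_i = n·p_i = [31.50, 21.00, 10.50]
χ² = (29−31.50)²/31.50 + (29−21.00)²/21.00 + (5−10.50)²/10.50 = 6.1270
df = 2
p-value (upper-tail) = 0.04672
At α=0.1: p < α → reject H₀

reject H₀: yes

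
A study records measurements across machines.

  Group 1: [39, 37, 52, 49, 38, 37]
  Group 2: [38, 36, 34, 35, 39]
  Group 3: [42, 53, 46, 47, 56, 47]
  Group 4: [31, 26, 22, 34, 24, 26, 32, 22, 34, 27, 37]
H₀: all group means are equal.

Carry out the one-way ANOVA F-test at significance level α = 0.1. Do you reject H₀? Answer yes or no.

reject H₀: yes

Group means [42.00, 36.40, 48.50, 28.64], grand mean 37.143
SSB = Σnᵢ(x̄ᵢ−x̄)² = 1714.183; SSW = ΣΣ(x−x̄ᵢ)² = 641.245
MSB = 1714.183/3 = 571.3944; MSW = 641.245/24 = 26.7186
F = MSB/MSW = 21.3857
df = (3, 24)
p-value (upper-tail) = 0.00000
At α=0.1: p < α → reject H₀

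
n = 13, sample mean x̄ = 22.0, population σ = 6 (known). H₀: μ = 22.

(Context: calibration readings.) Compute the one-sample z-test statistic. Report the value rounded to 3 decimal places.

SE = σ/√n = 6/√13 = 1.6641
z = (x̄−μ₀)/SE = (22.0−22)/1.6641 = 0.0000

test statistic = 0.000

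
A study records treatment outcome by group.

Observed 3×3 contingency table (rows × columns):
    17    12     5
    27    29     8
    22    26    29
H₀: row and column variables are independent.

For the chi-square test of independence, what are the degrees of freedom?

df = (r−1)(c−1) = (3−1)·(3−1) = 4

degrees of freedom = 4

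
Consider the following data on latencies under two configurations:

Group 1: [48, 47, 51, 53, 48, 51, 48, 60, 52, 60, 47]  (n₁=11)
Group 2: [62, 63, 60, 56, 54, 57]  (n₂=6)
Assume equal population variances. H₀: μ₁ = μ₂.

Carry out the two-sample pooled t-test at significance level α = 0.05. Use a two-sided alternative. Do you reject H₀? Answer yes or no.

reject H₀: yes

x̄₁=51.364, s₁=4.739, n₁=11
x̄₂=58.667, s₂=3.559, n₂=6
s_p² = [10·4.739² + 5·3.559²]/15 = 19.1919
SE = √(s_p²·(1/11+1/6)) = 2.2234
t = (51.364−58.667)/2.2234 = -3.2847
df = 15
p-value (two-sided) = 0.00501
At α=0.05: p < α → reject H₀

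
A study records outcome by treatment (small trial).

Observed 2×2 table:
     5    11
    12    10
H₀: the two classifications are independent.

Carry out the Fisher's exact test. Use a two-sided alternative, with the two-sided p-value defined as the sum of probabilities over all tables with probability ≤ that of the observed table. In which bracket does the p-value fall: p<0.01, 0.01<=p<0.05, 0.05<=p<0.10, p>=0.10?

Margins: r₁=16, r₂=22, c₁=17, c₂=21, n=38
p_obs = C(16,5)·C(22,12)/C(38,17); sum pmf over tables with pmf ≤ p_obs
p-value (two-sided) = 0.19716
→ bracket: p>=0.10

p-value bracket: p>=0.10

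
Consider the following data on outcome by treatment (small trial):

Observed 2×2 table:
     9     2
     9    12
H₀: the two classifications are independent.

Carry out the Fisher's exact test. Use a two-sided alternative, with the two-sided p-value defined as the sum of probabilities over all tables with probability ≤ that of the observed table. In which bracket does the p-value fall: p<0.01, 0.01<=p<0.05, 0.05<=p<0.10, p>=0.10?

p-value bracket: 0.05<=p<0.10

Margins: r₁=11, r₂=21, c₁=18, c₂=14, n=32
p_obs = C(11,9)·C(21,9)/C(32,18); sum pmf over tables with pmf ≤ p_obs
p-value (two-sided) = 0.06079
→ bracket: 0.05<=p<0.10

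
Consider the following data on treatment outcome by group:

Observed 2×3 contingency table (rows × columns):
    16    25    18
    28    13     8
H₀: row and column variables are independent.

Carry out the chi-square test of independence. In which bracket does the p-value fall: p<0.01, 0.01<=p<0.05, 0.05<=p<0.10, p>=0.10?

Row totals [59, 49], col totals [44, 38, 26], n=108
χ² = (16−24.04)²/24.04 + (25−20.76)²/20.76 + (18−14.20)²/14.20 + (28−19.96)²/19.96 + (13−17.24)²/17.24 + (8−11.80)²/11.80 = 10.0688
df = 2
p-value (upper-tail) = 0.00651
→ bracket: p<0.01

p-value bracket: p<0.01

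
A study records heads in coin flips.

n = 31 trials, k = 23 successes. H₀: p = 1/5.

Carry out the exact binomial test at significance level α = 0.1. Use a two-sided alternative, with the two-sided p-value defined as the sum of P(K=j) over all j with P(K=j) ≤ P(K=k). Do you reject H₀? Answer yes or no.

reject H₀: yes

Exact binomial: n=31, k=23, p₀=1/5=0.2000
P(X=j) = C(n,j)·p₀^j·(1−p₀)^(n−j); p = Σ P(X=j) over j with P(X=j) ≤ P(X=23)
p-value (two-sided) = 0.00000
At α=0.1: p < α → reject H₀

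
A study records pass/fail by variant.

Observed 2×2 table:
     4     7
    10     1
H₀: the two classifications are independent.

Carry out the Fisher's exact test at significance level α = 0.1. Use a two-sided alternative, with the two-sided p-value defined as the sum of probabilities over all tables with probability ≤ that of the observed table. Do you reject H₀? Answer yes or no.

reject H₀: yes

Margins: r₁=11, r₂=11, c₁=14, c₂=8, n=22
p_obs = C(11,4)·C(11,10)/C(22,14); sum pmf over tables with pmf ≤ p_obs
p-value (two-sided) = 0.02374
At α=0.1: p < α → reject H₀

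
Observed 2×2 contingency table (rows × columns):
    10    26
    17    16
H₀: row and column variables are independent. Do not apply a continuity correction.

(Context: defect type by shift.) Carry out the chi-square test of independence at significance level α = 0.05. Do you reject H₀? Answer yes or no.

Row totals [36, 33], col totals [27, 42], n=69
χ² = (10−14.09)²/14.09 + (26−21.91)²/21.91 + (17−12.91)²/12.91 + (16−20.09)²/20.09 = 4.0730
df = 1
p-value (upper-tail) = 0.04357
At α=0.05: p < α → reject H₀

reject H₀: yes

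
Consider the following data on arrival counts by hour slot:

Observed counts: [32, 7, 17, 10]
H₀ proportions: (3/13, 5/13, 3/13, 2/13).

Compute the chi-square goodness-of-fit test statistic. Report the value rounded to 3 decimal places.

test statistic = 31.986

n = 66; E_i = n·p_i = [15.23, 25.38, 15.23, 10.15]
χ² = (32−15.23)²/15.23 + (7−25.38)²/25.38 + (17−15.23)²/15.23 + (10−10.15)²/10.15 = 31.9859
df = 3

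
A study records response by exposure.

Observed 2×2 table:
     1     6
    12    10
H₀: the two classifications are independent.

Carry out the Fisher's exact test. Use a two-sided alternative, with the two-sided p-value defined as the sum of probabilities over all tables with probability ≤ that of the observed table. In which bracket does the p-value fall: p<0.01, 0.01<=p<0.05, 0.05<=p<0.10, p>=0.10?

Margins: r₁=7, r₂=22, c₁=13, c₂=16, n=29
p_obs = C(7,1)·C(22,12)/C(29,13); sum pmf over tables with pmf ≤ p_obs
p-value (two-sided) = 0.09272
→ bracket: 0.05<=p<0.10

p-value bracket: 0.05<=p<0.10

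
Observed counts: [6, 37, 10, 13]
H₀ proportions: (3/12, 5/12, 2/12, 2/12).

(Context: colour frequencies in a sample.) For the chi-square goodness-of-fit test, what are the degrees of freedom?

df = k − 1 = 4 − 1 = 3

degrees of freedom = 3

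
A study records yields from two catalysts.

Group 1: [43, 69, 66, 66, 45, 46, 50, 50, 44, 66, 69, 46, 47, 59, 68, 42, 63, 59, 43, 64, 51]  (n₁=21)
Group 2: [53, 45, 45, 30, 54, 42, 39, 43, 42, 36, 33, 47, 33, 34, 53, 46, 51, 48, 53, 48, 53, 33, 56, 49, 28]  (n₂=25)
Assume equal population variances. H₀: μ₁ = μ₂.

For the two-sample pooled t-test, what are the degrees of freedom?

df = n₁ + n₂ − 2 = 21 + 25 − 2 = 44

degrees of freedom = 44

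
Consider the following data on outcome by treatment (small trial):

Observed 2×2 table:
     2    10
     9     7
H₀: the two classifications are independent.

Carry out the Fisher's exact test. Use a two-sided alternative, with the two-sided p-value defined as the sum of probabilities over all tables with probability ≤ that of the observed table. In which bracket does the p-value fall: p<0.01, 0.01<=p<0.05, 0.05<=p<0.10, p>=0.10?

Margins: r₁=12, r₂=16, c₁=11, c₂=17, n=28
p_obs = C(12,2)·C(16,9)/C(28,11); sum pmf over tables with pmf ≤ p_obs
p-value (two-sided) = 0.05403
→ bracket: 0.05<=p<0.10

p-value bracket: 0.05<=p<0.10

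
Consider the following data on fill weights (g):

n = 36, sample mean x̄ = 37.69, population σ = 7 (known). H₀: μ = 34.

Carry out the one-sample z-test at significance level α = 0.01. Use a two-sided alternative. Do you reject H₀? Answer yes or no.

SE = σ/√n = 7/√36 = 1.1667
z = (x̄−μ₀)/SE = (37.69−34)/1.1667 = 3.1629
p-value (two-sided) = 0.00156
At α=0.01: p < α → reject H₀

reject H₀: yes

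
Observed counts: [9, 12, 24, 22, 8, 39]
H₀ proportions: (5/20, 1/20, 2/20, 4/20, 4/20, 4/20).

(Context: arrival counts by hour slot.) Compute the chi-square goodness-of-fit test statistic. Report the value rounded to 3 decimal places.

n = 114; E_i = n·p_i = [28.50, 5.70, 11.40, 22.80, 22.80, 22.80]
χ² = (9−28.50)²/28.50 + (12−5.70)²/5.70 + (24−11.40)²/11.40 + (22−22.80)²/22.80 + (8−22.80)²/22.80 + (39−22.80)²/22.80 = 55.3772
df = 5

test statistic = 55.377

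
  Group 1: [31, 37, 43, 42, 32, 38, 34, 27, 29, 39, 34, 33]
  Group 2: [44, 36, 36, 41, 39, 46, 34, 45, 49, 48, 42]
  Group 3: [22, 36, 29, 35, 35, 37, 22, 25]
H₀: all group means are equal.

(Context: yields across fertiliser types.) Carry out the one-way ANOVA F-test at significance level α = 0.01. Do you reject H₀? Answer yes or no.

reject H₀: yes

Group means [34.92, 41.82, 30.12], grand mean 36.129
SSB = Σnᵢ(x̄ᵢ−x̄)² = 662.056; SSW = ΣΣ(x−x̄ᵢ)² = 821.428
MSB = 662.056/2 = 331.0279; MSW = 821.428/28 = 29.3367
F = MSB/MSW = 11.2837
df = (2, 28)
p-value (upper-tail) = 0.00025
At α=0.01: p < α → reject H₀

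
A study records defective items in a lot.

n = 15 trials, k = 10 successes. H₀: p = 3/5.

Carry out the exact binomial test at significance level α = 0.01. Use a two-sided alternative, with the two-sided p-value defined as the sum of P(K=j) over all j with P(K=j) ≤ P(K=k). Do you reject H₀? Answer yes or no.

reject H₀: no

Exact binomial: n=15, k=10, p₀=3/5=0.6000
P(X=j) = C(n,j)·p₀^j·(1−p₀)^(n−j); p = Σ P(X=j) over j with P(X=j) ≤ P(X=10)
p-value (two-sided) = 0.79340
At α=0.01: p ≥ α → fail to reject H₀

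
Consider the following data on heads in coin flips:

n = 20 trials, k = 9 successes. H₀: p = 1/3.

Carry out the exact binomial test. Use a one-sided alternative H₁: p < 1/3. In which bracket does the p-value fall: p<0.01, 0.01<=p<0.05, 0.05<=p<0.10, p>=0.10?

Exact binomial: n=20, k=9, p₀=1/3=0.3333
P(X≤9) from Σ C(n,i)·p₀^i·(1−p₀)^(n−i)
p-value (one-sided, H₁ less) = 0.90810
→ bracket: p>=0.10

p-value bracket: p>=0.10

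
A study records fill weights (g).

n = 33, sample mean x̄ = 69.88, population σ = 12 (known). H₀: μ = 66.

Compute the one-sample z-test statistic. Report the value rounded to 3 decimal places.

test statistic = 1.857

SE = σ/√n = 12/√33 = 2.0889
z = (x̄−μ₀)/SE = (69.88−66)/2.0889 = 1.8574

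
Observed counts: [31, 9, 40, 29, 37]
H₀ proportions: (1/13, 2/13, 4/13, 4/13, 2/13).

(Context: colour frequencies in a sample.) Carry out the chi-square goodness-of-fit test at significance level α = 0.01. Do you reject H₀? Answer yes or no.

n = 146; E_i = n·p_i = [11.23, 22.46, 44.92, 44.92, 22.46]
χ² = (31−11.23)²/11.23 + (9−22.46)²/22.46 + (40−44.92)²/44.92 + (29−44.92)²/44.92 + (37−22.46)²/22.46 = 58.4606
df = 4
p-value (upper-tail) = 0.00000
At α=0.01: p < α → reject H₀

reject H₀: yes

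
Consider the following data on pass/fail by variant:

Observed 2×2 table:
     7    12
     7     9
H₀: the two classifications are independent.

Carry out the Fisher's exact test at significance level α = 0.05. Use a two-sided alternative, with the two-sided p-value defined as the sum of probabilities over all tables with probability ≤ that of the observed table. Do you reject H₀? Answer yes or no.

Margins: r₁=19, r₂=16, c₁=14, c₂=21, n=35
p_obs = C(19,7)·C(16,7)/C(35,14); sum pmf over tables with pmf ≤ p_obs
p-value (two-sided) = 0.73911
At α=0.05: p ≥ α → fail to reject H₀

reject H₀: no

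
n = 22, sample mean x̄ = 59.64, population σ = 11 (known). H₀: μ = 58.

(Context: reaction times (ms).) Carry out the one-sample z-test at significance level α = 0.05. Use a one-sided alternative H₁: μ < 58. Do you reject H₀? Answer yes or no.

SE = σ/√n = 11/√22 = 2.3452
z = (x̄−μ₀)/SE = (59.64−58)/2.3452 = 0.6993
p-value (one-sided, H₁ less) = 0.75782
At α=0.05: p ≥ α → fail to reject H₀

reject H₀: no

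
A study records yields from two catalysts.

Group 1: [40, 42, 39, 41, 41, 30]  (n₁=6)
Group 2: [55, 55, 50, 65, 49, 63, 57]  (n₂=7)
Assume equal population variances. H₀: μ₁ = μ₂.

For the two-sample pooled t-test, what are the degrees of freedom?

degrees of freedom = 11

df = n₁ + n₂ − 2 = 6 + 7 − 2 = 11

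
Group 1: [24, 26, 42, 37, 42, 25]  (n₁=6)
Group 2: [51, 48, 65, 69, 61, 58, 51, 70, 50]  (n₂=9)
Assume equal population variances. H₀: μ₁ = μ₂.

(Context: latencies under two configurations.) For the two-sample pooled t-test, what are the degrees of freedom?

degrees of freedom = 13

df = n₁ + n₂ − 2 = 6 + 9 − 2 = 13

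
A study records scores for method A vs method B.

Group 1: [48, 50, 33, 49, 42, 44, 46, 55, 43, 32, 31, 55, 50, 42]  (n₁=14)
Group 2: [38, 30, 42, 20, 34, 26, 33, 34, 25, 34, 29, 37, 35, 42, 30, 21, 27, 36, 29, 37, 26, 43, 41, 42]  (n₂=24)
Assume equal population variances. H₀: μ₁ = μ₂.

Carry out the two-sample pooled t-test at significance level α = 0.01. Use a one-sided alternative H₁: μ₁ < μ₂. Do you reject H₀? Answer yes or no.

x̄₁=44.286, s₁=7.849, n₁=14
x̄₂=32.958, s₂=6.727, n₂=24
s_p² = [13·7.849² + 23·6.727²]/36 = 51.1615
SE = √(s_p²·(1/14+1/24)) = 2.4054
t = (44.286−32.958)/2.4054 = 4.7091
df = 36
p-value (one-sided, H₁ less) = 0.99998
At α=0.01: p ≥ α → fail to reject H₀

reject H₀: no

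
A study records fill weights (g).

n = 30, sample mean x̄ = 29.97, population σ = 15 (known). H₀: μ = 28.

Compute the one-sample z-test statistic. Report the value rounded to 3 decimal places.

test statistic = 0.719

SE = σ/√n = 15/√30 = 2.7386
z = (x̄−μ₀)/SE = (29.97−28)/2.7386 = 0.7193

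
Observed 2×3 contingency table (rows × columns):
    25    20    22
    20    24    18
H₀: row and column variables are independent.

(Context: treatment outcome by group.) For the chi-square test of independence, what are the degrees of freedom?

degrees of freedom = 2

df = (r−1)(c−1) = (2−1)·(3−1) = 2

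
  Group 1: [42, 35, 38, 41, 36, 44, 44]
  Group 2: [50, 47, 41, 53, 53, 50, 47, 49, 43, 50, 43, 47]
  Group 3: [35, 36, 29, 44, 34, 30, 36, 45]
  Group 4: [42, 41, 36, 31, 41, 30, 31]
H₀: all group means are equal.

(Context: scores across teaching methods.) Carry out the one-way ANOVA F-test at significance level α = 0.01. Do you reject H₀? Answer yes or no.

Group means [40.00, 47.75, 36.12, 36.00], grand mean 41.000
SSB = Σnᵢ(x̄ᵢ−x̄)² = 918.875; SSW = ΣΣ(x−x̄ᵢ)² = 653.125
MSB = 918.875/3 = 306.2917; MSW = 653.125/30 = 21.7708
F = MSB/MSW = 14.0689
df = (3, 30)
p-value (upper-tail) = 0.00001
At α=0.01: p < α → reject H₀

reject H₀: yes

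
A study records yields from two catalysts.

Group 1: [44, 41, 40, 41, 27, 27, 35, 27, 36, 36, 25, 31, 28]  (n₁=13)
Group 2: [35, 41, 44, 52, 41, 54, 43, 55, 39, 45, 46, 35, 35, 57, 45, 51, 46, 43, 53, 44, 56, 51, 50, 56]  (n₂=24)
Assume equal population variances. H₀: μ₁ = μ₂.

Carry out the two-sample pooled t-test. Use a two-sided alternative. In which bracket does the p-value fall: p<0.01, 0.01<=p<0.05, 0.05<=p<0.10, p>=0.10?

p-value bracket: p<0.01

x̄₁=33.692, s₁=6.550, n₁=13
x̄₂=46.542, s₂=6.916, n₂=24
s_p² = [12·6.550² + 23·6.916²]/35 = 46.1351
SE = √(s_p²·(1/13+1/24)) = 2.3390
t = (33.692−46.542)/2.3390 = -5.4934
df = 35
p-value (two-sided) = 0.00000
→ bracket: p<0.01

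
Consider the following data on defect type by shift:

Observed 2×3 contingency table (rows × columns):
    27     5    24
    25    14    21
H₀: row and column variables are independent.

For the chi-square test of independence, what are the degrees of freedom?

df = (r−1)(c−1) = (2−1)·(3−1) = 2

degrees of freedom = 2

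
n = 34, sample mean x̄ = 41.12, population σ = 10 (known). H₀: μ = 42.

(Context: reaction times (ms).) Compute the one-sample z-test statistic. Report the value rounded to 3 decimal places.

test statistic = -0.513

SE = σ/√n = 10/√34 = 1.7150
z = (x̄−μ₀)/SE = (41.12−42)/1.7150 = -0.5131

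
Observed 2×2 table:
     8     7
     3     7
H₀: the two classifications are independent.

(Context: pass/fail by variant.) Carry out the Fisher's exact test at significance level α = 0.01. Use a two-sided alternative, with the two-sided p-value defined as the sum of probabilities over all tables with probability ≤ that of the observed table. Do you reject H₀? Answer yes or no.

reject H₀: no

Margins: r₁=15, r₂=10, c₁=11, c₂=14, n=25
p_obs = C(15,8)·C(10,3)/C(25,11); sum pmf over tables with pmf ≤ p_obs
p-value (two-sided) = 0.41387
At α=0.01: p ≥ α → fail to reject H₀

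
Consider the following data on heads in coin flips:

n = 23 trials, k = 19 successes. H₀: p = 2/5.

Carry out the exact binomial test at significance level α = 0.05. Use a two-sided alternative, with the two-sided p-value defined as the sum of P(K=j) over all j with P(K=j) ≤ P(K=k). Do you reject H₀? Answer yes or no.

Exact binomial: n=23, k=19, p₀=2/5=0.4000
P(X=j) = C(n,j)·p₀^j·(1−p₀)^(n−j); p = Σ P(X=j) over j with P(X=j) ≤ P(X=19)
p-value (two-sided) = 0.00004
At α=0.05: p < α → reject H₀

reject H₀: yes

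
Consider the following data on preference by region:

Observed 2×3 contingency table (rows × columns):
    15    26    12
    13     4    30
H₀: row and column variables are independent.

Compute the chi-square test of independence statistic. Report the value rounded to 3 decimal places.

Row totals [53, 47], col totals [28, 30, 42], n=100
χ² = (15−14.84)²/14.84 + (26−15.90)²/15.90 + (12−22.26)²/22.26 + (13−13.16)²/13.16 + (4−14.10)²/14.10 + (30−19.74)²/19.74 = 23.7159
df = 2

test statistic = 23.716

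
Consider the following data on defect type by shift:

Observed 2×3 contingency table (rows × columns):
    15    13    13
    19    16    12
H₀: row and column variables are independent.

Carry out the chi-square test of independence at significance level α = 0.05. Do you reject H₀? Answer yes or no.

reject H₀: no

Row totals [41, 47], col totals [34, 29, 25], n=88
χ² = (15−15.84)²/15.84 + (13−13.51)²/13.51 + (13−11.65)²/11.65 + (19−18.16)²/18.16 + (16−15.49)²/15.49 + (12−13.35)²/13.35 = 0.4138
df = 2
p-value (upper-tail) = 0.81311
At α=0.05: p ≥ α → fail to reject H₀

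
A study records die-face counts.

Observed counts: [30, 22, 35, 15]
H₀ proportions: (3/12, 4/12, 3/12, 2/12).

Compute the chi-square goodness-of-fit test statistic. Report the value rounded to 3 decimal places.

test statistic = 8.804

n = 102; E_i = n·p_i = [25.50, 34.00, 25.50, 17.00]
χ² = (30−25.50)²/25.50 + (22−34.00)²/34.00 + (35−25.50)²/25.50 + (15−17.00)²/17.00 = 8.8039
df = 3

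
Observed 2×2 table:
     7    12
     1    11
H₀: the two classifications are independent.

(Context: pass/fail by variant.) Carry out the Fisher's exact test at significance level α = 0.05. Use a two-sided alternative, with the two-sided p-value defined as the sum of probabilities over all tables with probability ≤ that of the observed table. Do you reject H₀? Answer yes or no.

reject H₀: no

Margins: r₁=19, r₂=12, c₁=8, c₂=23, n=31
p_obs = C(19,7)·C(12,1)/C(31,8); sum pmf over tables with pmf ≤ p_obs
p-value (two-sided) = 0.10823
At α=0.05: p ≥ α → fail to reject H₀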